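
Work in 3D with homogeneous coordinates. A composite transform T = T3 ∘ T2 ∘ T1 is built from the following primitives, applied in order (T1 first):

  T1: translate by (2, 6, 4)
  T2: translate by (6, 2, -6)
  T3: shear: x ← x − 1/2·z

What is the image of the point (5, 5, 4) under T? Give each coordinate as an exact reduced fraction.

T1 translate by (2, 6, 4): (5, 5, 4) → (7, 11, 8)
T2 translate by (6, 2, -6): (7, 11, 8) → (13, 13, 2)
T3 shear: x ← x − 1/2·z: (13, 13, 2) → (12, 13, 2)

T(p) = (12, 13, 2)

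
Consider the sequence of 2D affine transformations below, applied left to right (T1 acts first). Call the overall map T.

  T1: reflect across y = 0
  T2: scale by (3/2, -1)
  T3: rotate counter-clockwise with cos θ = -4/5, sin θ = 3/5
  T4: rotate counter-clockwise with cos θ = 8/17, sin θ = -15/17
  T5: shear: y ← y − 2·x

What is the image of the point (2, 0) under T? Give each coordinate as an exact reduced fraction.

T(p) = (39/85, 174/85)

T1 reflect across y = 0: (2, 0) → (2, 0)
T2 scale by (3/2, -1): (2, 0) → (3, 0)
T3 rotate counter-clockwise with cos θ = -4/5, sin θ = 3/5: (3, 0) → (-12/5, 9/5)
T4 rotate counter-clockwise with cos θ = 8/17, sin θ = -15/17: (-12/5, 9/5) → (39/85, 252/85)
T5 shear: y ← y − 2·x: (39/85, 252/85) → (39/85, 174/85)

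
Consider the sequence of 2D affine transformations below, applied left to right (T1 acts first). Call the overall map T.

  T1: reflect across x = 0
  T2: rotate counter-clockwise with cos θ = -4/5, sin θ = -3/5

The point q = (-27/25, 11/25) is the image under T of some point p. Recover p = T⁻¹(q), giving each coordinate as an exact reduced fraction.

p = (-3/5, -1)

T1 = [-1 0 0; 0 1 0; 0 0 1]
T2·T1 = [4/5 3/5 0; 3/5 -4/5 0; 0 0 1]
det M = -1; M⁻¹ = [4/5 3/5 0; 3/5 -4/5 0; 0 0 1]
M⁻¹ · (-27/25, 11/25)ᵀ = (-3/5, -1)ᵀ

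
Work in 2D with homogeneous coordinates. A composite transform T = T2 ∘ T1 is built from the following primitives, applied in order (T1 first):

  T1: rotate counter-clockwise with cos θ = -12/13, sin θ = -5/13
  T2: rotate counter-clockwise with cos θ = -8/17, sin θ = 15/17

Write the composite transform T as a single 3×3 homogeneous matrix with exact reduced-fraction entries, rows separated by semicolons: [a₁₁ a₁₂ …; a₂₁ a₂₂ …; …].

T = [171/221 140/221 0; -140/221 171/221 0; 0 0 1]

T1 = [-12/13 5/13 0; -5/13 -12/13 0; 0 0 1]
T2·T1 = [171/221 140/221 0; -140/221 171/221 0; 0 0 1]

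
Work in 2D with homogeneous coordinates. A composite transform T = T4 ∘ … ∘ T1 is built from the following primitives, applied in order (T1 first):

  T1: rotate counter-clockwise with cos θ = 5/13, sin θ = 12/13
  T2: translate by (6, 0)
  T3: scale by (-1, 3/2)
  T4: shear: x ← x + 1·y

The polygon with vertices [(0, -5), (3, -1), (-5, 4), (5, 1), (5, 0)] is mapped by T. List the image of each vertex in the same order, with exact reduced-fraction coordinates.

T1 rotate counter-clockwise with cos θ = 5/13, sin θ = 12/13: (0, -5) → (60/13, -25/13); (3, -1) → (27/13, 31/13); (-5, 4) → (-73/13, -40/13); (5, 1) → (1, 5); (5, 0) → (25/13, 60/13)
T2 translate by (6, 0): (60/13, -25/13) → (138/13, -25/13); (27/13, 31/13) → (105/13, 31/13); (-73/13, -40/13) → (5/13, -40/13); (1, 5) → (7, 5); (25/13, 60/13) → (103/13, 60/13)
T3 scale by (-1, 3/2): (138/13, -25/13) → (-138/13, -75/26); (105/13, 31/13) → (-105/13, 93/26); (5/13, -40/13) → (-5/13, -60/13); (7, 5) → (-7, 15/2); (103/13, 60/13) → (-103/13, 90/13)
T4 shear: x ← x + 1·y: (-138/13, -75/26) → (-27/2, -75/26); (-105/13, 93/26) → (-9/2, 93/26); (-5/13, -60/13) → (-5, -60/13); (-7, 15/2) → (1/2, 15/2); (-103/13, 90/13) → (-1, 90/13)

image vertices: (-27/2, -75/26), (-9/2, 93/26), (-5, -60/13), (1/2, 15/2), (-1, 90/13)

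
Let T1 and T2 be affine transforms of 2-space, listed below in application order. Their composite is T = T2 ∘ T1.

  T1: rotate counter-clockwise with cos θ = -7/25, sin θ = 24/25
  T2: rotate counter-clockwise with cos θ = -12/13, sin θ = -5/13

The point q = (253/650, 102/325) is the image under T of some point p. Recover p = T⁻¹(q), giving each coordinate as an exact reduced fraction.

p = (0, 1/2)

T1 = [-7/25 -24/25 0; 24/25 -7/25 0; 0 0 1]
T2·T1 = [204/325 253/325 0; -253/325 204/325 0; 0 0 1]
det M = 1; M⁻¹ = [204/325 -253/325 0; 253/325 204/325 0; 0 0 1]
M⁻¹ · (253/650, 102/325)ᵀ = (0, 1/2)ᵀ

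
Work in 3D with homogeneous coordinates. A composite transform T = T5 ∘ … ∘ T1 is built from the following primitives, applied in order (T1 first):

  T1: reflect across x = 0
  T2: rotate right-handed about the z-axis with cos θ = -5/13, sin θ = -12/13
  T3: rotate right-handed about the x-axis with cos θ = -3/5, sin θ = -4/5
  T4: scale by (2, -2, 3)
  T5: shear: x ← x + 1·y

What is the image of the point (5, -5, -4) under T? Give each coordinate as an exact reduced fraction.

T(p) = (576/65, 926/65, -552/65)

T1 reflect across x = 0: (5, -5, -4) → (-5, -5, -4)
T2 rotate right-handed about the z-axis with cos θ = -5/13, sin θ = -12/13: (-5, -5, -4) → (-35/13, 85/13, -4)
T3 rotate right-handed about the x-axis with cos θ = -3/5, sin θ = -4/5: (-35/13, 85/13, -4) → (-35/13, -463/65, -184/65)
T4 scale by (2, -2, 3): (-35/13, -463/65, -184/65) → (-70/13, 926/65, -552/65)
T5 shear: x ← x + 1·y: (-70/13, 926/65, -552/65) → (576/65, 926/65, -552/65)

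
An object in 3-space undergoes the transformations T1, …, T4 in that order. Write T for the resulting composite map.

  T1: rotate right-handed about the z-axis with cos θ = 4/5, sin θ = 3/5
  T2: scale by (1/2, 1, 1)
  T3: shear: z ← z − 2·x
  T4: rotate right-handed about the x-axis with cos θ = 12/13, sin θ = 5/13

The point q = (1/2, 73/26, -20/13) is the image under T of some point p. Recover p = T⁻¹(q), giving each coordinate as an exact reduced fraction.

T1 = [4/5 -3/5 0 0; 3/5 4/5 0 0; 0 0 1 0; 0 0 0 1]
T2·T1 = [2/5 -3/10 0 0; 3/5 4/5 0 0; 0 0 1 0; 0 0 0 1]
T3·…·T1 = [2/5 -3/10 0 0; 3/5 4/5 0 0; -4/5 3/5 1 0; 0 0 0 1]
T4·…·T1 = [2/5 -3/10 0 0; 56/65 33/65 -5/13 0; -33/65 56/65 12/13 0; 0 0 0 1]
det M = 1/2; M⁻¹ = [8/5 36/65 3/13 0; -6/5 48/65 4/13 0; 2 -5/13 12/13 0; 0 0 0 1]
M⁻¹ · (1/2, 73/26, -20/13)ᵀ = (2, 1, -3/2)ᵀ

p = (2, 1, -3/2)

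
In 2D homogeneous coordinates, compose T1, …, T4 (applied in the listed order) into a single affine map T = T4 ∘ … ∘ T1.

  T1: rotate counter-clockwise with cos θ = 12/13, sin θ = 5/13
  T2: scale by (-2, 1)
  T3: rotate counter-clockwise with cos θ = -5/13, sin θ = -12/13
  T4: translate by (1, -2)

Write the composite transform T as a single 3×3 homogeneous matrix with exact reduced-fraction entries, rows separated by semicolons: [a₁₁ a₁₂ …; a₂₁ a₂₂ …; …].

T1 = [12/13 -5/13 0; 5/13 12/13 0; 0 0 1]
T2·T1 = [-24/13 10/13 0; 5/13 12/13 0; 0 0 1]
T3·…·T1 = [180/169 94/169 0; 263/169 -180/169 0; 0 0 1]
T4·…·T1 = [180/169 94/169 1; 263/169 -180/169 -2; 0 0 1]

T = [180/169 94/169 1; 263/169 -180/169 -2; 0 0 1]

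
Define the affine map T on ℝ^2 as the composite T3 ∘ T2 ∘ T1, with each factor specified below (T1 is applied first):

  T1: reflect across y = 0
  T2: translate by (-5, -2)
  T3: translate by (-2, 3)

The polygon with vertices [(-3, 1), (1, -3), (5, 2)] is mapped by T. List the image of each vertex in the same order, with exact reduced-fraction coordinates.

T1 reflect across y = 0: (-3, 1) → (-3, -1); (1, -3) → (1, 3); (5, 2) → (5, -2)
T2 translate by (-5, -2): (-3, -1) → (-8, -3); (1, 3) → (-4, 1); (5, -2) → (0, -4)
T3 translate by (-2, 3): (-8, -3) → (-10, 0); (-4, 1) → (-6, 4); (0, -4) → (-2, -1)

image vertices: (-10, 0), (-6, 4), (-2, -1)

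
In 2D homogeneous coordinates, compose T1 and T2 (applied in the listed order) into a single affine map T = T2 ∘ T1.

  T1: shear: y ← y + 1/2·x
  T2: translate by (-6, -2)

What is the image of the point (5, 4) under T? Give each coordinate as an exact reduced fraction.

T1 shear: y ← y + 1/2·x: (5, 4) → (5, 13/2)
T2 translate by (-6, -2): (5, 13/2) → (-1, 9/2)

T(p) = (-1, 9/2)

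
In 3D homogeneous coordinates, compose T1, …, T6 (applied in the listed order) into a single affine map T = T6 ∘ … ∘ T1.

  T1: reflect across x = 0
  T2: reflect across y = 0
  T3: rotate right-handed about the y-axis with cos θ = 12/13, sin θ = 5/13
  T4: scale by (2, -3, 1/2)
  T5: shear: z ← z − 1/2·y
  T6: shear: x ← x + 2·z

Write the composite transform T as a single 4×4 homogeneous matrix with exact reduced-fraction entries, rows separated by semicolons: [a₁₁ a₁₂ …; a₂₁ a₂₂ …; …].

T = [-19/13 -3 22/13 0; 0 3 0 0; 5/26 -3/2 6/13 0; 0 0 0 1]

T1 = [-1 0 0 0; 0 1 0 0; 0 0 1 0; 0 0 0 1]
T2·T1 = [-1 0 0 0; 0 -1 0 0; 0 0 1 0; 0 0 0 1]
T3·…·T1 = [-12/13 0 5/13 0; 0 -1 0 0; 5/13 0 12/13 0; 0 0 0 1]
T4·…·T1 = [-24/13 0 10/13 0; 0 3 0 0; 5/26 0 6/13 0; 0 0 0 1]
T5·…·T1 = [-24/13 0 10/13 0; 0 3 0 0; 5/26 -3/2 6/13 0; 0 0 0 1]
T6·…·T1 = [-19/13 -3 22/13 0; 0 3 0 0; 5/26 -3/2 6/13 0; 0 0 0 1]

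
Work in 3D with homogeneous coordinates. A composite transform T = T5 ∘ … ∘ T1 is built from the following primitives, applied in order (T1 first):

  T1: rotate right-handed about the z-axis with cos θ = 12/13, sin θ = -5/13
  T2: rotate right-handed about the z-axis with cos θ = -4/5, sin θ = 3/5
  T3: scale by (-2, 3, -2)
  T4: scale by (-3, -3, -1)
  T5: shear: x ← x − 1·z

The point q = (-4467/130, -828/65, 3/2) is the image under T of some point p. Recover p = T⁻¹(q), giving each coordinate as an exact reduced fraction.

p = (4, 4, 3/4)

T1 = [12/13 5/13 0 0; -5/13 12/13 0 0; 0 0 1 0; 0 0 0 1]
T2·T1 = [-33/65 -56/65 0 0; 56/65 -33/65 0 0; 0 0 1 0; 0 0 0 1]
T3·…·T1 = [66/65 112/65 0 0; 168/65 -99/65 0 0; 0 0 -2 0; 0 0 0 1]
T4·…·T1 = [-198/65 -336/65 0 0; -504/65 297/65 0 0; 0 0 2 0; 0 0 0 1]
T5·…·T1 = [-198/65 -336/65 -2 0; -504/65 297/65 0 0; 0 0 2 0; 0 0 0 1]
det M = -108; M⁻¹ = [-11/130 -56/585 -11/130 0; -28/195 11/195 -28/195 0; 0 0 1/2 0; 0 0 0 1]
M⁻¹ · (-4467/130, -828/65, 3/2)ᵀ = (4, 4, 3/4)ᵀ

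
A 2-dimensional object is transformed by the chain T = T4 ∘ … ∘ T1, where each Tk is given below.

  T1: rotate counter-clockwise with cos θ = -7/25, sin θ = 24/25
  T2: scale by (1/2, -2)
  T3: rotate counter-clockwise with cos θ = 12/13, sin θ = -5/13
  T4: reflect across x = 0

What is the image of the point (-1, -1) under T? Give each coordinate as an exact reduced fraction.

T1 rotate counter-clockwise with cos θ = -7/25, sin θ = 24/25: (-1, -1) → (31/25, -17/25)
T2 scale by (1/2, -2): (31/25, -17/25) → (31/50, 34/25)
T3 rotate counter-clockwise with cos θ = 12/13, sin θ = -5/13: (31/50, 34/25) → (356/325, 661/650)
T4 reflect across x = 0: (356/325, 661/650) → (-356/325, 661/650)

T(p) = (-356/325, 661/650)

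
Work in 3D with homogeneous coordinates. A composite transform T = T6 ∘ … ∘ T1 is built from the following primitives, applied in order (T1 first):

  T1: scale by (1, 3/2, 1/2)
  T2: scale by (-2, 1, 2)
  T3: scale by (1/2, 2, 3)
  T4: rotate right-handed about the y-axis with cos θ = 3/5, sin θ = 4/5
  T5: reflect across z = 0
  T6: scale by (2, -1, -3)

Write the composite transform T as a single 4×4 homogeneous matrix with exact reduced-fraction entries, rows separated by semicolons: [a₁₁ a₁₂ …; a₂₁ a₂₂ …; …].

T = [-6/5 0 24/5 0; 0 -3 0 0; 12/5 0 27/5 0; 0 0 0 1]

T1 = [1 0 0 0; 0 3/2 0 0; 0 0 1/2 0; 0 0 0 1]
T2·T1 = [-2 0 0 0; 0 3/2 0 0; 0 0 1 0; 0 0 0 1]
T3·…·T1 = [-1 0 0 0; 0 3 0 0; 0 0 3 0; 0 0 0 1]
T4·…·T1 = [-3/5 0 12/5 0; 0 3 0 0; 4/5 0 9/5 0; 0 0 0 1]
T5·…·T1 = [-3/5 0 12/5 0; 0 3 0 0; -4/5 0 -9/5 0; 0 0 0 1]
T6·…·T1 = [-6/5 0 24/5 0; 0 -3 0 0; 12/5 0 27/5 0; 0 0 0 1]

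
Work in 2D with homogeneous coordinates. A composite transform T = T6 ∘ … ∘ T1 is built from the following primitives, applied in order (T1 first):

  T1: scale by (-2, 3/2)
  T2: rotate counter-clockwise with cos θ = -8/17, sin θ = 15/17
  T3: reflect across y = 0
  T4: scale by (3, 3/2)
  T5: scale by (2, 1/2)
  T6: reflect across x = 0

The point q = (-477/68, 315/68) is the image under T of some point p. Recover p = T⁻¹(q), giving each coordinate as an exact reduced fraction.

T1 = [-2 0 0; 0 3/2 0; 0 0 1]
T2·T1 = [16/17 -45/34 0; -30/17 -12/17 0; 0 0 1]
T3·…·T1 = [16/17 -45/34 0; 30/17 12/17 0; 0 0 1]
T4·…·T1 = [48/17 -135/34 0; 45/17 18/17 0; 0 0 1]
T5·…·T1 = [96/17 -135/17 0; 45/34 9/17 0; 0 0 1]
T6·…·T1 = [-96/17 135/17 0; 45/34 9/17 0; 0 0 1]
det M = -27/2; M⁻¹ = [-2/51 10/17 0; 5/51 64/153 0; 0 0 1]
M⁻¹ · (-477/68, 315/68)ᵀ = (3, 5/4)ᵀ

p = (3, 5/4)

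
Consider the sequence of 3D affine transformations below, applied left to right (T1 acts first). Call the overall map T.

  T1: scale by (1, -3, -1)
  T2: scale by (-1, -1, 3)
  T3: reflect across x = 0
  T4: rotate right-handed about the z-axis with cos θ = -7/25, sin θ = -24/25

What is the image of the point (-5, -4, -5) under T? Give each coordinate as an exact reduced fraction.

T(p) = (-253/25, 204/25, 15)

T1 scale by (1, -3, -1): (-5, -4, -5) → (-5, 12, 5)
T2 scale by (-1, -1, 3): (-5, 12, 5) → (5, -12, 15)
T3 reflect across x = 0: (5, -12, 15) → (-5, -12, 15)
T4 rotate right-handed about the z-axis with cos θ = -7/25, sin θ = -24/25: (-5, -12, 15) → (-253/25, 204/25, 15)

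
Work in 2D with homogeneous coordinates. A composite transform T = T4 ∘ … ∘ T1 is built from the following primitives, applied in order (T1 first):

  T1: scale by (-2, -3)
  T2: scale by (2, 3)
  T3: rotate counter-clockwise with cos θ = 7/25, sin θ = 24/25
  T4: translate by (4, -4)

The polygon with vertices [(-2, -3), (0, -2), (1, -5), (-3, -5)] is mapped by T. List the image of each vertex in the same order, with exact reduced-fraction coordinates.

T1 scale by (-2, -3): (-2, -3) → (4, 9); (0, -2) → (0, 6); (1, -5) → (-2, 15); (-3, -5) → (6, 15)
T2 scale by (2, 3): (4, 9) → (8, 27); (0, 6) → (0, 18); (-2, 15) → (-4, 45); (6, 15) → (12, 45)
T3 rotate counter-clockwise with cos θ = 7/25, sin θ = 24/25: (8, 27) → (-592/25, 381/25); (0, 18) → (-432/25, 126/25); (-4, 45) → (-1108/25, 219/25); (12, 45) → (-996/25, 603/25)
T4 translate by (4, -4): (-592/25, 381/25) → (-492/25, 281/25); (-432/25, 126/25) → (-332/25, 26/25); (-1108/25, 219/25) → (-1008/25, 119/25); (-996/25, 603/25) → (-896/25, 503/25)

image vertices: (-492/25, 281/25), (-332/25, 26/25), (-1008/25, 119/25), (-896/25, 503/25)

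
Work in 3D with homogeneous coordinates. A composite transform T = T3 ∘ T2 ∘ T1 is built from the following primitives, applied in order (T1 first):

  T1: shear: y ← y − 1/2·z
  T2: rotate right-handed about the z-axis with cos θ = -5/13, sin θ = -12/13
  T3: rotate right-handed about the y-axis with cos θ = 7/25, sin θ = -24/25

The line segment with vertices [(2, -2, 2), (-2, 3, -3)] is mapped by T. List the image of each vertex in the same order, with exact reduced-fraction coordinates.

T1 shear: y ← y − 1/2·z: (2, -2, 2) → (2, -3, 2); (-2, 3, -3) → (-2, 9/2, -3)
T2 rotate right-handed about the z-axis with cos θ = -5/13, sin θ = -12/13: (2, -3, 2) → (-46/13, -9/13, 2); (-2, 9/2, -3) → (64/13, 3/26, -3)
T3 rotate right-handed about the y-axis with cos θ = 7/25, sin θ = -24/25: (-46/13, -9/13, 2) → (-946/325, -9/13, -922/325); (64/13, 3/26, -3) → (1384/325, 3/26, 1263/325)

image vertices: (-946/325, -9/13, -922/325), (1384/325, 3/26, 1263/325)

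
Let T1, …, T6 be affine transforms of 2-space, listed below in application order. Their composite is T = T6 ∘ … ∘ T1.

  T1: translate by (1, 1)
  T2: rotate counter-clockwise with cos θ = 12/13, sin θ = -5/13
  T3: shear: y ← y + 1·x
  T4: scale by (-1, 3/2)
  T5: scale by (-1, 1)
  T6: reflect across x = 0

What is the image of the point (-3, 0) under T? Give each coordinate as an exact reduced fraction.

T1 translate by (1, 1): (-3, 0) → (-2, 1)
T2 rotate counter-clockwise with cos θ = 12/13, sin θ = -5/13: (-2, 1) → (-19/13, 22/13)
T3 shear: y ← y + 1·x: (-19/13, 22/13) → (-19/13, 3/13)
T4 scale by (-1, 3/2): (-19/13, 3/13) → (19/13, 9/26)
T5 scale by (-1, 1): (19/13, 9/26) → (-19/13, 9/26)
T6 reflect across x = 0: (-19/13, 9/26) → (19/13, 9/26)

T(p) = (19/13, 9/26)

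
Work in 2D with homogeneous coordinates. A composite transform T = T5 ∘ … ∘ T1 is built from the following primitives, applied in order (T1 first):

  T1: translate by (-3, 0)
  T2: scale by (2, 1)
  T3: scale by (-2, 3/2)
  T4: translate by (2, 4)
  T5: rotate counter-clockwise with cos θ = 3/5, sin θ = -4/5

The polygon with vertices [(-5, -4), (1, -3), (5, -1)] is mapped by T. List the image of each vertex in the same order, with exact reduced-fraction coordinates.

image vertices: (94/5, -142/5), (28/5, -83/10), (-8/5, 63/10)

T1 translate by (-3, 0): (-5, -4) → (-8, -4); (1, -3) → (-2, -3); (5, -1) → (2, -1)
T2 scale by (2, 1): (-8, -4) → (-16, -4); (-2, -3) → (-4, -3); (2, -1) → (4, -1)
T3 scale by (-2, 3/2): (-16, -4) → (32, -6); (-4, -3) → (8, -9/2); (4, -1) → (-8, -3/2)
T4 translate by (2, 4): (32, -6) → (34, -2); (8, -9/2) → (10, -1/2); (-8, -3/2) → (-6, 5/2)
T5 rotate counter-clockwise with cos θ = 3/5, sin θ = -4/5: (34, -2) → (94/5, -142/5); (10, -1/2) → (28/5, -83/10); (-6, 5/2) → (-8/5, 63/10)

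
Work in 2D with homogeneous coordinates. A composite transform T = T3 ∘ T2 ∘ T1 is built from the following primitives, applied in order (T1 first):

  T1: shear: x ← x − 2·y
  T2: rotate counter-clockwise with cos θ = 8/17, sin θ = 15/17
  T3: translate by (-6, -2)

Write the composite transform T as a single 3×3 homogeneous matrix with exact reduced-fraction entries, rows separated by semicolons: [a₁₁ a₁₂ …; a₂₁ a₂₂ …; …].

T = [8/17 -31/17 -6; 15/17 -22/17 -2; 0 0 1]

T1 = [1 -2 0; 0 1 0; 0 0 1]
T2·T1 = [8/17 -31/17 0; 15/17 -22/17 0; 0 0 1]
T3·…·T1 = [8/17 -31/17 -6; 15/17 -22/17 -2; 0 0 1]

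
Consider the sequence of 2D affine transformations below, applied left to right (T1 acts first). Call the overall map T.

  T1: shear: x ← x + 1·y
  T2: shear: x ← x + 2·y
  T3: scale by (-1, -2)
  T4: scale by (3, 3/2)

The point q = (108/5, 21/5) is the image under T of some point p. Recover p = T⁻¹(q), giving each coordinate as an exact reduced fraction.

p = (-3, -7/5)

T1 = [1 1 0; 0 1 0; 0 0 1]
T2·T1 = [1 3 0; 0 1 0; 0 0 1]
T3·…·T1 = [-1 -3 0; 0 -2 0; 0 0 1]
T4·…·T1 = [-3 -9 0; 0 -3 0; 0 0 1]
det M = 9; M⁻¹ = [-1/3 1 0; 0 -1/3 0; 0 0 1]
M⁻¹ · (108/5, 21/5)ᵀ = (-3, -7/5)ᵀ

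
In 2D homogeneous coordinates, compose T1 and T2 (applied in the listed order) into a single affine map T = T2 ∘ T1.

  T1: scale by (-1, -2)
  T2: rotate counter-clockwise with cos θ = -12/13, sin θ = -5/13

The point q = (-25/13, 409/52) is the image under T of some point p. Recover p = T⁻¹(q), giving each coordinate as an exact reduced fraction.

p = (5/4, 4)

T1 = [-1 0 0; 0 -2 0; 0 0 1]
T2·T1 = [12/13 -10/13 0; 5/13 24/13 0; 0 0 1]
det M = 2; M⁻¹ = [12/13 5/13 0; -5/26 6/13 0; 0 0 1]
M⁻¹ · (-25/13, 409/52)ᵀ = (5/4, 4)ᵀ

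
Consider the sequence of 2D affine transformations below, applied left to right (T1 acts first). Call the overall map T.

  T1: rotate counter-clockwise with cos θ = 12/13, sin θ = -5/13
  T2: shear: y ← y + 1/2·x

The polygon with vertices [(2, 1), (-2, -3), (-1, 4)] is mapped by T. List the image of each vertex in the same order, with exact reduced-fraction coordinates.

image vertices: (29/13, 33/26), (-3, -7/2), (8/13, 57/13)

T1 rotate counter-clockwise with cos θ = 12/13, sin θ = -5/13: (2, 1) → (29/13, 2/13); (-2, -3) → (-3, -2); (-1, 4) → (8/13, 53/13)
T2 shear: y ← y + 1/2·x: (29/13, 2/13) → (29/13, 33/26); (-3, -2) → (-3, -7/2); (8/13, 53/13) → (8/13, 57/13)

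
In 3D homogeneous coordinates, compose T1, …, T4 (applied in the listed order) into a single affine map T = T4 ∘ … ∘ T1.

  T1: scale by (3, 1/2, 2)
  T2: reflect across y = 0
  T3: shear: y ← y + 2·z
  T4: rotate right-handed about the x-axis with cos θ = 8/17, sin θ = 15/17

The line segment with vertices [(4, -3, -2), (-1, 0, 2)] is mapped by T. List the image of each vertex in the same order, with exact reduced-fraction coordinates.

T1 scale by (3, 1/2, 2): (4, -3, -2) → (12, -3/2, -4); (-1, 0, 2) → (-3, 0, 4)
T2 reflect across y = 0: (12, -3/2, -4) → (12, 3/2, -4); (-3, 0, 4) → (-3, 0, 4)
T3 shear: y ← y + 2·z: (12, 3/2, -4) → (12, -13/2, -4); (-3, 0, 4) → (-3, 8, 4)
T4 rotate right-handed about the x-axis with cos θ = 8/17, sin θ = 15/17: (12, -13/2, -4) → (12, 8/17, -259/34); (-3, 8, 4) → (-3, 4/17, 152/17)

image vertices: (12, 8/17, -259/34), (-3, 4/17, 152/17)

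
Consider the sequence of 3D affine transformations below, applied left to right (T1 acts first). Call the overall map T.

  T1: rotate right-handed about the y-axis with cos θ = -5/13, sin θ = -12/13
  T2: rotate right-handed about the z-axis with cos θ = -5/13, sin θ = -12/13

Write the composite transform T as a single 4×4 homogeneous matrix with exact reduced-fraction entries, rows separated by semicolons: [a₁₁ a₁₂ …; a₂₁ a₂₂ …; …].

T1 = [-5/13 0 -12/13 0; 0 1 0 0; 12/13 0 -5/13 0; 0 0 0 1]
T2·T1 = [25/169 12/13 60/169 0; 60/169 -5/13 144/169 0; 12/13 0 -5/13 0; 0 0 0 1]

T = [25/169 12/13 60/169 0; 60/169 -5/13 144/169 0; 12/13 0 -5/13 0; 0 0 0 1]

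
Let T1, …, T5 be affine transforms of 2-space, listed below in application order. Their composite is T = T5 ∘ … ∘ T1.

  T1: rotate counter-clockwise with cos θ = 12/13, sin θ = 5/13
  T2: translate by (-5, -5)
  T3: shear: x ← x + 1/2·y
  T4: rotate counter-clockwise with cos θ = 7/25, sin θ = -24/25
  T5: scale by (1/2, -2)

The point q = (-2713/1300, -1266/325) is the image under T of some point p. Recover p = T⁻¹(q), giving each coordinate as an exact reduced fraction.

p = (4, 0)

T1 = [12/13 -5/13 0; 5/13 12/13 0; 0 0 1]
T2·T1 = [12/13 -5/13 -5; 5/13 12/13 -5; 0 0 1]
T3·…·T1 = [29/26 1/13 -15/2; 5/13 12/13 -5; 0 0 1]
T4·…·T1 = [443/650 59/65 -69/10; -313/325 12/65 29/5; 0 0 1]
T5·…·T1 = [443/1300 59/130 -69/20; 626/325 -24/65 -58/5; 0 0 1]
det M = -1; M⁻¹ = [24/65 59/130 85/13; 626/325 -443/1300 35/13; 0 0 1]
M⁻¹ · (-2713/1300, -1266/325)ᵀ = (4, 0)ᵀ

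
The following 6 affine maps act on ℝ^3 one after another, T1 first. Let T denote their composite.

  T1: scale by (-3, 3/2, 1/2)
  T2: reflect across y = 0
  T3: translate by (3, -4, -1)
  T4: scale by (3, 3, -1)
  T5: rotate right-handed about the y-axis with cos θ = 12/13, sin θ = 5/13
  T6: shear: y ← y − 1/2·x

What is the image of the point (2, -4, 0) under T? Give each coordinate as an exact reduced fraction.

T1 scale by (-3, 3/2, 1/2): (2, -4, 0) → (-6, -6, 0)
T2 reflect across y = 0: (-6, -6, 0) → (-6, 6, 0)
T3 translate by (3, -4, -1): (-6, 6, 0) → (-3, 2, -1)
T4 scale by (3, 3, -1): (-3, 2, -1) → (-9, 6, 1)
T5 rotate right-handed about the y-axis with cos θ = 12/13, sin θ = 5/13: (-9, 6, 1) → (-103/13, 6, 57/13)
T6 shear: y ← y − 1/2·x: (-103/13, 6, 57/13) → (-103/13, 259/26, 57/13)

T(p) = (-103/13, 259/26, 57/13)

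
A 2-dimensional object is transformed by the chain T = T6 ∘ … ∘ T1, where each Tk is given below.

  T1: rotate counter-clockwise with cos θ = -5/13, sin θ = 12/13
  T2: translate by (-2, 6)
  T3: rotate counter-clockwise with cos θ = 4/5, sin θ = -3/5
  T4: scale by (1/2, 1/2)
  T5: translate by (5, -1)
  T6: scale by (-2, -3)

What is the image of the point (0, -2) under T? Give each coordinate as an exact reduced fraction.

T(p) = (-906/65, -342/65)

T1 rotate counter-clockwise with cos θ = -5/13, sin θ = 12/13: (0, -2) → (24/13, 10/13)
T2 translate by (-2, 6): (24/13, 10/13) → (-2/13, 88/13)
T3 rotate counter-clockwise with cos θ = 4/5, sin θ = -3/5: (-2/13, 88/13) → (256/65, 358/65)
T4 scale by (1/2, 1/2): (256/65, 358/65) → (128/65, 179/65)
T5 translate by (5, -1): (128/65, 179/65) → (453/65, 114/65)
T6 scale by (-2, -3): (453/65, 114/65) → (-906/65, -342/65)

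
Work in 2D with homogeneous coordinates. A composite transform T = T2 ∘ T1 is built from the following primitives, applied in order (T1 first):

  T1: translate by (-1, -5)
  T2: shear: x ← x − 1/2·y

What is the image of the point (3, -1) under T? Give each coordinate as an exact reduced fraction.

T(p) = (5, -6)

T1 translate by (-1, -5): (3, -1) → (2, -6)
T2 shear: x ← x − 1/2·y: (2, -6) → (5, -6)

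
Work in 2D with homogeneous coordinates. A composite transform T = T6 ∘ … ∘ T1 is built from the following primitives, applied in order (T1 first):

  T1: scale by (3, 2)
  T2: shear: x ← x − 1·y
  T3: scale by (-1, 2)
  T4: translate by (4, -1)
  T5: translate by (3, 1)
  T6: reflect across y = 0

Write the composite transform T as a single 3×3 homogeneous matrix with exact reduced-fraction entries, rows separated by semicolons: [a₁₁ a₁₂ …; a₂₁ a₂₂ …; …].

T = [-3 2 7; 0 -4 0; 0 0 1]

T1 = [3 0 0; 0 2 0; 0 0 1]
T2·T1 = [3 -2 0; 0 2 0; 0 0 1]
T3·…·T1 = [-3 2 0; 0 4 0; 0 0 1]
T4·…·T1 = [-3 2 4; 0 4 -1; 0 0 1]
T5·…·T1 = [-3 2 7; 0 4 0; 0 0 1]
T6·…·T1 = [-3 2 7; 0 -4 0; 0 0 1]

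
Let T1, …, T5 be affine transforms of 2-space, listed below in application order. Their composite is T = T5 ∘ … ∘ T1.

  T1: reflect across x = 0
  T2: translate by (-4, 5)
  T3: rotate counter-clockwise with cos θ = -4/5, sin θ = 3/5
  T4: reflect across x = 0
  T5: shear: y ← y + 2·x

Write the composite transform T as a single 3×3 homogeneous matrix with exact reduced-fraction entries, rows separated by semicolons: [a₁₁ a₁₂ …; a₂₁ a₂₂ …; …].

T1 = [-1 0 0; 0 1 0; 0 0 1]
T2·T1 = [-1 0 -4; 0 1 5; 0 0 1]
T3·…·T1 = [4/5 -3/5 1/5; -3/5 -4/5 -32/5; 0 0 1]
T4·…·T1 = [-4/5 3/5 -1/5; -3/5 -4/5 -32/5; 0 0 1]
T5·…·T1 = [-4/5 3/5 -1/5; -11/5 2/5 -34/5; 0 0 1]

T = [-4/5 3/5 -1/5; -11/5 2/5 -34/5; 0 0 1]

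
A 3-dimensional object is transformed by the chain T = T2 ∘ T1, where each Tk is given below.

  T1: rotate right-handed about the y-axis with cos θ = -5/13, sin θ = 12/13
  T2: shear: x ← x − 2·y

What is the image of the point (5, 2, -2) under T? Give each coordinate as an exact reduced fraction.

T1 rotate right-handed about the y-axis with cos θ = -5/13, sin θ = 12/13: (5, 2, -2) → (-49/13, 2, -50/13)
T2 shear: x ← x − 2·y: (-49/13, 2, -50/13) → (-101/13, 2, -50/13)

T(p) = (-101/13, 2, -50/13)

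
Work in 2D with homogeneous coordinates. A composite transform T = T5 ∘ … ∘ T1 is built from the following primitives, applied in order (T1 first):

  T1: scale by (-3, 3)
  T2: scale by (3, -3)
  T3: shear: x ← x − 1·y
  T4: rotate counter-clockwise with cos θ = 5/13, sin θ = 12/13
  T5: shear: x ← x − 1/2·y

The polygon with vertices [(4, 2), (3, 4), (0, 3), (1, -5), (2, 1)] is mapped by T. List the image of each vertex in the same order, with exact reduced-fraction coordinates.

image vertices: (279/13, -306/13), (513/13, -72/13), (729/26, 189/13), (-1197/26, -423/13), (279/26, -153/13)

T1 scale by (-3, 3): (4, 2) → (-12, 6); (3, 4) → (-9, 12); (0, 3) → (0, 9); (1, -5) → (-3, -15); (2, 1) → (-6, 3)
T2 scale by (3, -3): (-12, 6) → (-36, -18); (-9, 12) → (-27, -36); (0, 9) → (0, -27); (-3, -15) → (-9, 45); (-6, 3) → (-18, -9)
T3 shear: x ← x − 1·y: (-36, -18) → (-18, -18); (-27, -36) → (9, -36); (0, -27) → (27, -27); (-9, 45) → (-54, 45); (-18, -9) → (-9, -9)
T4 rotate counter-clockwise with cos θ = 5/13, sin θ = 12/13: (-18, -18) → (126/13, -306/13); (9, -36) → (477/13, -72/13); (27, -27) → (459/13, 189/13); (-54, 45) → (-810/13, -423/13); (-9, -9) → (63/13, -153/13)
T5 shear: x ← x − 1/2·y: (126/13, -306/13) → (279/13, -306/13); (477/13, -72/13) → (513/13, -72/13); (459/13, 189/13) → (729/26, 189/13); (-810/13, -423/13) → (-1197/26, -423/13); (63/13, -153/13) → (279/26, -153/13)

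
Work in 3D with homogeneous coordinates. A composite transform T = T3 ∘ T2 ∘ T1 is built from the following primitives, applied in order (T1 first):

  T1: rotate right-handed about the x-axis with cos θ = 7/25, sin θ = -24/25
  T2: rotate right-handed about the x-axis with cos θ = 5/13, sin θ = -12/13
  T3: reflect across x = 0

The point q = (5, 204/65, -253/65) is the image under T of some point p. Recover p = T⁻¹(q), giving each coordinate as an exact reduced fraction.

p = (-5, 0, 5)

T1 = [1 0 0 0; 0 7/25 24/25 0; 0 -24/25 7/25 0; 0 0 0 1]
T2·T1 = [1 0 0 0; 0 -253/325 204/325 0; 0 -204/325 -253/325 0; 0 0 0 1]
T3·…·T1 = [-1 0 0 0; 0 -253/325 204/325 0; 0 -204/325 -253/325 0; 0 0 0 1]
det M = -1; M⁻¹ = [-1 0 0 0; 0 -253/325 -204/325 0; 0 204/325 -253/325 0; 0 0 0 1]
M⁻¹ · (5, 204/65, -253/65)ᵀ = (-5, 0, 5)ᵀ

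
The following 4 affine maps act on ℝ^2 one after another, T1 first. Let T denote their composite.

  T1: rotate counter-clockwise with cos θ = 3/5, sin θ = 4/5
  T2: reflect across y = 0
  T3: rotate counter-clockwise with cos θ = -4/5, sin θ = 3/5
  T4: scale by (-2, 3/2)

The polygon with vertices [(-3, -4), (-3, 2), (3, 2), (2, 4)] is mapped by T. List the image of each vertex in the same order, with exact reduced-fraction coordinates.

T1 rotate counter-clockwise with cos θ = 3/5, sin θ = 4/5: (-3, -4) → (7/5, -24/5); (-3, 2) → (-17/5, -6/5); (3, 2) → (1/5, 18/5); (2, 4) → (-2, 4)
T2 reflect across y = 0: (7/5, -24/5) → (7/5, 24/5); (-17/5, -6/5) → (-17/5, 6/5); (1/5, 18/5) → (1/5, -18/5); (-2, 4) → (-2, -4)
T3 rotate counter-clockwise with cos θ = -4/5, sin θ = 3/5: (7/5, 24/5) → (-4, -3); (-17/5, 6/5) → (2, -3); (1/5, -18/5) → (2, 3); (-2, -4) → (4, 2)
T4 scale by (-2, 3/2): (-4, -3) → (8, -9/2); (2, -3) → (-4, -9/2); (2, 3) → (-4, 9/2); (4, 2) → (-8, 3)

image vertices: (8, -9/2), (-4, -9/2), (-4, 9/2), (-8, 3)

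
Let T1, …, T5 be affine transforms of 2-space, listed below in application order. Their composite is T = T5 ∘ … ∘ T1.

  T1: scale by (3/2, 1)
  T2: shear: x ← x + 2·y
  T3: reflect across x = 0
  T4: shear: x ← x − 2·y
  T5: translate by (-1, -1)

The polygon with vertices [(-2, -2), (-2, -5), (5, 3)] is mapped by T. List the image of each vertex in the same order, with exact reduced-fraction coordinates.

image vertices: (10, -3), (22, -6), (-41/2, 2)

T1 scale by (3/2, 1): (-2, -2) → (-3, -2); (-2, -5) → (-3, -5); (5, 3) → (15/2, 3)
T2 shear: x ← x + 2·y: (-3, -2) → (-7, -2); (-3, -5) → (-13, -5); (15/2, 3) → (27/2, 3)
T3 reflect across x = 0: (-7, -2) → (7, -2); (-13, -5) → (13, -5); (27/2, 3) → (-27/2, 3)
T4 shear: x ← x − 2·y: (7, -2) → (11, -2); (13, -5) → (23, -5); (-27/2, 3) → (-39/2, 3)
T5 translate by (-1, -1): (11, -2) → (10, -3); (23, -5) → (22, -6); (-39/2, 3) → (-41/2, 2)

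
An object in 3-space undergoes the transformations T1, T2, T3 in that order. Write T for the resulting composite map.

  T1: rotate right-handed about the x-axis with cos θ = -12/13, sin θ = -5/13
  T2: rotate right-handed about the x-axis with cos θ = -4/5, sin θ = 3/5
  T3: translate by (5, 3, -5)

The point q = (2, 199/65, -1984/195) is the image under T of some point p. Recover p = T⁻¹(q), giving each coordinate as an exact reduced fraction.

p = (-3, 4/3, -5)

T1 = [1 0 0 0; 0 -12/13 5/13 0; 0 -5/13 -12/13 0; 0 0 0 1]
T2·T1 = [1 0 0 0; 0 63/65 16/65 0; 0 -16/65 63/65 0; 0 0 0 1]
T3·…·T1 = [1 0 0 5; 0 63/65 16/65 3; 0 -16/65 63/65 -5; 0 0 0 1]
det M = 1; M⁻¹ = [1 0 0 -5; 0 63/65 -16/65 -269/65; 0 16/65 63/65 267/65; 0 0 0 1]
M⁻¹ · (2, 199/65, -1984/195)ᵀ = (-3, 4/3, -5)ᵀ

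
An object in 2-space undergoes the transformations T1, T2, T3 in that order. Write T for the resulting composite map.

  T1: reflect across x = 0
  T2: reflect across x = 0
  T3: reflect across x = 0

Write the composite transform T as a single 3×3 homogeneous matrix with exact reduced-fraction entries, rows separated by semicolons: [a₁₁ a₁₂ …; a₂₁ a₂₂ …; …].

T1 = [-1 0 0; 0 1 0; 0 0 1]
T2·T1 = [1 0 0; 0 1 0; 0 0 1]
T3·…·T1 = [-1 0 0; 0 1 0; 0 0 1]

T = [-1 0 0; 0 1 0; 0 0 1]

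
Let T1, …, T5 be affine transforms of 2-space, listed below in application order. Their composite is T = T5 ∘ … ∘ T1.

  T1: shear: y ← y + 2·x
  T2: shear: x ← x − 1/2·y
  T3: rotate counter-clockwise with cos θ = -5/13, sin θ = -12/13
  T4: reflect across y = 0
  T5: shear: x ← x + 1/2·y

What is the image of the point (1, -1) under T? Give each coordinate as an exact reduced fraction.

T(p) = (15/13, 11/13)

T1 shear: y ← y + 2·x: (1, -1) → (1, 1)
T2 shear: x ← x − 1/2·y: (1, 1) → (1/2, 1)
T3 rotate counter-clockwise with cos θ = -5/13, sin θ = -12/13: (1/2, 1) → (19/26, -11/13)
T4 reflect across y = 0: (19/26, -11/13) → (19/26, 11/13)
T5 shear: x ← x + 1/2·y: (19/26, 11/13) → (15/13, 11/13)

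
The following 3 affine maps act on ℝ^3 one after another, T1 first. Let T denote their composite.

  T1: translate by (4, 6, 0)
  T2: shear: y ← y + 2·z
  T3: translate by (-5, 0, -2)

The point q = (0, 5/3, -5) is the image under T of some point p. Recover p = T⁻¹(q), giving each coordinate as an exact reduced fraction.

p = (1, 5/3, -3)

T1 = [1 0 0 4; 0 1 0 6; 0 0 1 0; 0 0 0 1]
T2·T1 = [1 0 0 4; 0 1 2 6; 0 0 1 0; 0 0 0 1]
T3·…·T1 = [1 0 0 -1; 0 1 2 6; 0 0 1 -2; 0 0 0 1]
det M = 1; M⁻¹ = [1 0 0 1; 0 1 -2 -10; 0 0 1 2; 0 0 0 1]
M⁻¹ · (0, 5/3, -5)ᵀ = (1, 5/3, -3)ᵀ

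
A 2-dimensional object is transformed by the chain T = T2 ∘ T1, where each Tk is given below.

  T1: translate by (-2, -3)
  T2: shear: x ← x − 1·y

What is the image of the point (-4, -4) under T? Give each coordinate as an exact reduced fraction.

T1 translate by (-2, -3): (-4, -4) → (-6, -7)
T2 shear: x ← x − 1·y: (-6, -7) → (1, -7)

T(p) = (1, -7)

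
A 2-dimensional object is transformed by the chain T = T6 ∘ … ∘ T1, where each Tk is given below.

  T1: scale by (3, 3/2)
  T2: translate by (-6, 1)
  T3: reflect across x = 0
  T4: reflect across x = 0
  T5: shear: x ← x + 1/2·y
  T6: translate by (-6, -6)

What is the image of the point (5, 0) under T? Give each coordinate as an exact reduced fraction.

T(p) = (7/2, -5)

T1 scale by (3, 3/2): (5, 0) → (15, 0)
T2 translate by (-6, 1): (15, 0) → (9, 1)
T3 reflect across x = 0: (9, 1) → (-9, 1)
T4 reflect across x = 0: (-9, 1) → (9, 1)
T5 shear: x ← x + 1/2·y: (9, 1) → (19/2, 1)
T6 translate by (-6, -6): (19/2, 1) → (7/2, -5)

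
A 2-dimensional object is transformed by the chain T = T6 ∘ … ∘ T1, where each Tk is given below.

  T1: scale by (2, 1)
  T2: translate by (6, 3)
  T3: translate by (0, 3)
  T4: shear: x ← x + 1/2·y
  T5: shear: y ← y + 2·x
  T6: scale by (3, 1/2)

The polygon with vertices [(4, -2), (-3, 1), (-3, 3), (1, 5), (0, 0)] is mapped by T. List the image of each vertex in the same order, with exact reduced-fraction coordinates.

image vertices: (48, 18), (21/2, 7), (27/2, 9), (81/2, 19), (27, 12)

T1 scale by (2, 1): (4, -2) → (8, -2); (-3, 1) → (-6, 1); (-3, 3) → (-6, 3); (1, 5) → (2, 5); (0, 0) → (0, 0)
T2 translate by (6, 3): (8, -2) → (14, 1); (-6, 1) → (0, 4); (-6, 3) → (0, 6); (2, 5) → (8, 8); (0, 0) → (6, 3)
T3 translate by (0, 3): (14, 1) → (14, 4); (0, 4) → (0, 7); (0, 6) → (0, 9); (8, 8) → (8, 11); (6, 3) → (6, 6)
T4 shear: x ← x + 1/2·y: (14, 4) → (16, 4); (0, 7) → (7/2, 7); (0, 9) → (9/2, 9); (8, 11) → (27/2, 11); (6, 6) → (9, 6)
T5 shear: y ← y + 2·x: (16, 4) → (16, 36); (7/2, 7) → (7/2, 14); (9/2, 9) → (9/2, 18); (27/2, 11) → (27/2, 38); (9, 6) → (9, 24)
T6 scale by (3, 1/2): (16, 36) → (48, 18); (7/2, 14) → (21/2, 7); (9/2, 18) → (27/2, 9); (27/2, 38) → (81/2, 19); (9, 24) → (27, 12)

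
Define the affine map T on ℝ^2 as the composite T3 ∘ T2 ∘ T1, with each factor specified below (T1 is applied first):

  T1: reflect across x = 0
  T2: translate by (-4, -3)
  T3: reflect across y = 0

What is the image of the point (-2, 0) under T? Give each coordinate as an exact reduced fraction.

T1 reflect across x = 0: (-2, 0) → (2, 0)
T2 translate by (-4, -3): (2, 0) → (-2, -3)
T3 reflect across y = 0: (-2, -3) → (-2, 3)

T(p) = (-2, 3)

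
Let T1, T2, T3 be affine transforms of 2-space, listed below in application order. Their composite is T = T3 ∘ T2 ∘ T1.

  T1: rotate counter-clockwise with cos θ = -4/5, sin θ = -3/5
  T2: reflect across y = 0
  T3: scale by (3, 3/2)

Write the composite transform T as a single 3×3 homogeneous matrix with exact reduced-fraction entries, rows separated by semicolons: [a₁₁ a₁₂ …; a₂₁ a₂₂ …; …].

T1 = [-4/5 3/5 0; -3/5 -4/5 0; 0 0 1]
T2·T1 = [-4/5 3/5 0; 3/5 4/5 0; 0 0 1]
T3·…·T1 = [-12/5 9/5 0; 9/10 6/5 0; 0 0 1]

T = [-12/5 9/5 0; 9/10 6/5 0; 0 0 1]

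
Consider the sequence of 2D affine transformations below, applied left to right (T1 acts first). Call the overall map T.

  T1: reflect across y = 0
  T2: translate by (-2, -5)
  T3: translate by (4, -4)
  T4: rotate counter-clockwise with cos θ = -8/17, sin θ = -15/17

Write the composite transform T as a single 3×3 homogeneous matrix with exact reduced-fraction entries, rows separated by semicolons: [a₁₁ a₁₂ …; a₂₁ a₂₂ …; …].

T = [-8/17 -15/17 -151/17; -15/17 8/17 42/17; 0 0 1]

T1 = [1 0 0; 0 -1 0; 0 0 1]
T2·T1 = [1 0 -2; 0 -1 -5; 0 0 1]
T3·…·T1 = [1 0 2; 0 -1 -9; 0 0 1]
T4·…·T1 = [-8/17 -15/17 -151/17; -15/17 8/17 42/17; 0 0 1]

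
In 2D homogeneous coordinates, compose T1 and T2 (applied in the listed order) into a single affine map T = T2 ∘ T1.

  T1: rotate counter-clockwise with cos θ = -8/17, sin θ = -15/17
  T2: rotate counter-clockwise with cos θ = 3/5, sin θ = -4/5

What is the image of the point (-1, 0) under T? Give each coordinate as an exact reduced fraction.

T(p) = (84/85, 13/85)

T1 rotate counter-clockwise with cos θ = -8/17, sin θ = -15/17: (-1, 0) → (8/17, 15/17)
T2 rotate counter-clockwise with cos θ = 3/5, sin θ = -4/5: (8/17, 15/17) → (84/85, 13/85)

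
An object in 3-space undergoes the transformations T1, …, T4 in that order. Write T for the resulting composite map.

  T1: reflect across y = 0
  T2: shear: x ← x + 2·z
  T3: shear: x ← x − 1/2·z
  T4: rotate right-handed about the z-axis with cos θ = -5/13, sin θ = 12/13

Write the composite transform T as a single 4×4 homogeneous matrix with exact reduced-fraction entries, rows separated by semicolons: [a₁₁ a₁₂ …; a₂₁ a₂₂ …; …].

T = [-5/13 12/13 -15/26 0; 12/13 5/13 18/13 0; 0 0 1 0; 0 0 0 1]

T1 = [1 0 0 0; 0 -1 0 0; 0 0 1 0; 0 0 0 1]
T2·T1 = [1 0 2 0; 0 -1 0 0; 0 0 1 0; 0 0 0 1]
T3·…·T1 = [1 0 3/2 0; 0 -1 0 0; 0 0 1 0; 0 0 0 1]
T4·…·T1 = [-5/13 12/13 -15/26 0; 12/13 5/13 18/13 0; 0 0 1 0; 0 0 0 1]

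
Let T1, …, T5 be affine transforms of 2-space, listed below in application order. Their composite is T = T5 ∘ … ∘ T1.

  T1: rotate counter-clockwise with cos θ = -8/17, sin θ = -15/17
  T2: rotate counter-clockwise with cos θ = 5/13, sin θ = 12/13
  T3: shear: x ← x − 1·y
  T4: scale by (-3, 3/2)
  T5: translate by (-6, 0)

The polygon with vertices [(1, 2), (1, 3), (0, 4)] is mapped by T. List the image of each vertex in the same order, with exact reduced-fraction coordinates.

T1 rotate counter-clockwise with cos θ = -8/17, sin θ = -15/17: (1, 2) → (22/17, -31/17); (1, 3) → (37/17, -39/17); (0, 4) → (60/17, -32/17)
T2 rotate counter-clockwise with cos θ = 5/13, sin θ = 12/13: (22/17, -31/17) → (482/221, 109/221); (37/17, -39/17) → (653/221, 249/221); (60/17, -32/17) → (684/221, 560/221)
T3 shear: x ← x − 1·y: (482/221, 109/221) → (373/221, 109/221); (653/221, 249/221) → (404/221, 249/221); (684/221, 560/221) → (124/221, 560/221)
T4 scale by (-3, 3/2): (373/221, 109/221) → (-1119/221, 327/442); (404/221, 249/221) → (-1212/221, 747/442); (124/221, 560/221) → (-372/221, 840/221)
T5 translate by (-6, 0): (-1119/221, 327/442) → (-2445/221, 327/442); (-1212/221, 747/442) → (-2538/221, 747/442); (-372/221, 840/221) → (-1698/221, 840/221)

image vertices: (-2445/221, 327/442), (-2538/221, 747/442), (-1698/221, 840/221)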